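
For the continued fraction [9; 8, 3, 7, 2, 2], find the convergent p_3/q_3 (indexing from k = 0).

1669/183

Using pₖ = aₖpₖ₋₁ + pₖ₋₂, qₖ = aₖqₖ₋₁ + qₖ₋₂ (with p₋₁=1, p₋₂=0, q₋₁=0, q₋₂=1):
  k=0: a=9, p=9, q=1
  k=1: a=8, p=73, q=8
  k=2: a=3, p=228, q=25
  k=3: a=7, p=1669, q=183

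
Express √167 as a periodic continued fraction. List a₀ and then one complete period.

[12; 1, 11, 1, 24]

a₀ = ⌊√167⌋ = 12.
With m₀=0, d₀=1 and mₖ₊₁ = dₖaₖ − mₖ, dₖ₊₁ = (n − mₖ₊₁²)/dₖ, aₖ₊₁ = ⌊(a₀+mₖ₊₁)/dₖ₊₁⌋:
  k=1: m=12, d=23, a=1
  k=2: m=11, d=2, a=11
  k=3: m=11, d=23, a=1
  k=4: m=12, d=1, a=24
d=1 and a=2a₀=24 at k=4, so the next step gives (m, d) = (12, 23) again — its k=1 value — and the period has length 4.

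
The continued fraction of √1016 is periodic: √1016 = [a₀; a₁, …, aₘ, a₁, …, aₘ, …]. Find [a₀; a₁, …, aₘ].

a₀ = ⌊√1016⌋ = 31.
With m₀=0, d₀=1 and mₖ₊₁ = dₖaₖ − mₖ, dₖ₊₁ = (n − mₖ₊₁²)/dₖ, aₖ₊₁ = ⌊(a₀+mₖ₊₁)/dₖ₊₁⌋:
  k=1: m=31, d=55, a=1
  k=2: m=24, d=8, a=6
  k=3: m=24, d=55, a=1
  k=4: m=31, d=1, a=62
d=1 and a=2a₀=62 at k=4, so the next step gives (m, d) = (31, 55) again — its k=1 value — and the period has length 4.

[31; 1, 6, 1, 62]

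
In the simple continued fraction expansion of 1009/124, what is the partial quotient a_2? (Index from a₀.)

3

1009 = 8·124 + 17   →  a_0 = 8
124 = 7·17 + 5   →  a_1 = 7
17 = 3·5 + 2   →  a_2 = 3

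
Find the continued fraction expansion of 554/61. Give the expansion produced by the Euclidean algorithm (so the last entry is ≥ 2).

[9; 12, 5]

554 = 9*61 + 5
61 = 12*5 + 1
5 = 5*1 + 0  (stop)
So 554/61 = [9; 12, 5].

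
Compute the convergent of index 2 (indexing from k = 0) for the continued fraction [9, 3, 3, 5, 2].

Using pₖ = aₖpₖ₋₁ + pₖ₋₂, qₖ = aₖqₖ₋₁ + qₖ₋₂ (with p₋₁=1, p₋₂=0, q₋₁=0, q₋₂=1):
  k=0: a=9, p=9, q=1
  k=1: a=3, p=28, q=3
  k=2: a=3, p=93, q=10

93/10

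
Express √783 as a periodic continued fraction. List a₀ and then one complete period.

a₀ = ⌊√783⌋ = 27.
With m₀=0, d₀=1 and mₖ₊₁ = dₖaₖ − mₖ, dₖ₊₁ = (n − mₖ₊₁²)/dₖ, aₖ₊₁ = ⌊(a₀+mₖ₊₁)/dₖ₊₁⌋:
  k=1: m=27, d=54, a=1
  k=2: m=27, d=1, a=54
d=1 and a=2a₀=54 at k=2, so the next step gives (m, d) = (27, 54) again — its k=1 value — and the period has length 2.

[27; 1, 54]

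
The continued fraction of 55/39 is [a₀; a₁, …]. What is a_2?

55 = 1·39 + 16   →  a_0 = 1
39 = 2·16 + 7   →  a_1 = 2
16 = 2·7 + 2   →  a_2 = 2

2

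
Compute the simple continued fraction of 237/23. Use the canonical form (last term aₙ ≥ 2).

237 = 10*23 + 7
23 = 3*7 + 2
7 = 3*2 + 1
2 = 2*1 + 0  (stop)
So 237/23 = [10; 3, 3, 2].

[10; 3, 3, 2]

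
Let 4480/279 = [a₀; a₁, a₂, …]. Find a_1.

4480 = 16·279 + 16   →  a_0 = 16
279 = 17·16 + 7   →  a_1 = 17

17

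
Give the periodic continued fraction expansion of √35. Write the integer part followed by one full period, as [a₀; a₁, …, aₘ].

[5; 1, 10]

a₀ = ⌊√35⌋ = 5.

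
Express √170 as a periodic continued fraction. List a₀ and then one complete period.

[13; 26]

a₀ = ⌊√170⌋ = 13.
With m₀=0, d₀=1 and mₖ₊₁ = dₖaₖ − mₖ, dₖ₊₁ = (n − mₖ₊₁²)/dₖ, aₖ₊₁ = ⌊(a₀+mₖ₊₁)/dₖ₊₁⌋:
  k=1: m=13, d=1, a=26
d=1 and a=2a₀=26 at k=1, so the next step gives (m, d) = (13, 1) again — its k=1 value — and the period has length 1.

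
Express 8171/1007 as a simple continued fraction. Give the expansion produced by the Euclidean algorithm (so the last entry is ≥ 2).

[8; 8, 1, 3, 9, 3]

8171 = 8·1007 + 115
1007 = 8·115 + 87
115 = 1·87 + 28
87 = 3·28 + 3
28 = 9·3 + 1
3 = 3·1 + 0  (stop)
So 8171/1007 = [8; 8, 1, 3, 9, 3].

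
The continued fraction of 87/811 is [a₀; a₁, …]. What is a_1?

87 = 0·811 + 87   →  a_0 = 0
811 = 9·87 + 28   →  a_1 = 9

9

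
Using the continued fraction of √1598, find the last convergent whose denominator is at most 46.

√1598 = [39; 1, 38, 1, 78, …] (period length 4).
Convergents:
  p_0/q_0 = 39/1
  p_1/q_1 = 40/1
  p_2/q_2 = 1559/39
  p_3/q_3 = 1599/40
  p_4/q_4 = 126281/3159
q_3 = 40 ≤ 46 < 3159 = q_4, so the answer is 1599/40.

1599/40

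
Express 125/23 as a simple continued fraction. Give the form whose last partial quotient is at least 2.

125 = 5·23 + 10
23 = 2·10 + 3
10 = 3·3 + 1
3 = 3·1 + 0  (stop)
So 125/23 = [5; 2, 3, 3].

[5; 2, 3, 3]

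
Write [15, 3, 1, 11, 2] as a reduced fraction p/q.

1495/98

Fold from the inside: start with 2/1.
  11 + 1/2 = 23/2
  1 + 2/23 = 25/23
  3 + 23/25 = 98/25
  15 + 25/98 = 1495/98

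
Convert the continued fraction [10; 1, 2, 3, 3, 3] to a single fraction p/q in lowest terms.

Using pₖ = aₖpₖ₋₁ + pₖ₋₂ and qₖ = aₖqₖ₋₁ + qₖ₋₂:
  k=0: a=10, p=10, q=1
  k=1: a=1, p=11, q=1
  k=2: a=2, p=32, q=3
  k=3: a=3, p=107, q=10
  k=4: a=3, p=353, q=33
  k=5: a=3, p=1166, q=109

1166/109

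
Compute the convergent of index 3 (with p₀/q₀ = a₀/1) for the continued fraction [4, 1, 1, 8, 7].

77/17

Using pₖ = aₖpₖ₋₁ + pₖ₋₂, qₖ = aₖqₖ₋₁ + qₖ₋₂ (with p₋₁=1, p₋₂=0, q₋₁=0, q₋₂=1):
  k=0: a=4, p=4, q=1
  k=1: a=1, p=5, q=1
  k=2: a=1, p=9, q=2
  k=3: a=8, p=77, q=17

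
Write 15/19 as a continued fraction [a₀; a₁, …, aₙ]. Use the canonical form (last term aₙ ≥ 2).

15 = 0*19 + 15
19 = 1*15 + 4
15 = 3*4 + 3
4 = 1*3 + 1
3 = 3*1 + 0  (stop)
So 15/19 = [0; 1, 3, 1, 3].

[0; 1, 3, 1, 3]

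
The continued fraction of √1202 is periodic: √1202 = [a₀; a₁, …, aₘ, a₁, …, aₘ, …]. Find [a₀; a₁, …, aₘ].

a₀ = ⌊√1202⌋ = 34.
With m₀=0, d₀=1 and mₖ₊₁ = dₖaₖ − mₖ, dₖ₊₁ = (n − mₖ₊₁²)/dₖ, aₖ₊₁ = ⌊(a₀+mₖ₊₁)/dₖ₊₁⌋:
  k=1: m=34, d=46, a=1
  k=2: m=12, d=23, a=2
  k=3: m=34, d=2, a=34
  k=4: m=34, d=23, a=2
  k=5: m=12, d=46, a=1
  k=6: m=34, d=1, a=68
d=1 and a=2a₀=68 at k=6, so the next step gives (m, d) = (34, 46) again — its k=1 value — and the period has length 6.

[34; 1, 2, 34, 2, 1, 68]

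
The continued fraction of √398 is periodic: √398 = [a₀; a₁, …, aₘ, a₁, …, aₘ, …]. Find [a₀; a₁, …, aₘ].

a₀ = ⌊√398⌋ = 19.
With m₀=0, d₀=1 and mₖ₊₁ = dₖaₖ − mₖ, dₖ₊₁ = (n − mₖ₊₁²)/dₖ, aₖ₊₁ = ⌊(a₀+mₖ₊₁)/dₖ₊₁⌋:
  k=1: m=19, d=37, a=1
  k=2: m=18, d=2, a=18
  k=3: m=18, d=37, a=1
  k=4: m=19, d=1, a=38
d=1 and a=2a₀=38 at k=4, so the next step gives (m, d) = (19, 37) again — its k=1 value — and the period has length 4.

[19; 1, 18, 1, 38]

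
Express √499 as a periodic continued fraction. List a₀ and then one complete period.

[22; 2, 1, 21, 1, 2, 44]

a₀ = ⌊√499⌋ = 22.
With m₀=0, d₀=1 and mₖ₊₁ = dₖaₖ − mₖ, dₖ₊₁ = (n − mₖ₊₁²)/dₖ, aₖ₊₁ = ⌊(a₀+mₖ₊₁)/dₖ₊₁⌋:
  k=1: m=22, d=15, a=2
  k=2: m=8, d=29, a=1
  k=3: m=21, d=2, a=21
  k=4: m=21, d=29, a=1
  k=5: m=8, d=15, a=2
  k=6: m=22, d=1, a=44
d=1 and a=2a₀=44 at k=6, so the next step gives (m, d) = (22, 15) again — its k=1 value — and the period has length 6.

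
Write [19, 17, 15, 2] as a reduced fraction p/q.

10082/529

Using pₖ = aₖpₖ₋₁ + pₖ₋₂ and qₖ = aₖqₖ₋₁ + qₖ₋₂:
  k=0: a=19, p=19, q=1
  k=1: a=17, p=324, q=17
  k=2: a=15, p=4879, q=256
  k=3: a=2, p=10082, q=529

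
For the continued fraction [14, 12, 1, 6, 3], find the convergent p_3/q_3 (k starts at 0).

Using pₖ = aₖpₖ₋₁ + pₖ₋₂, qₖ = aₖqₖ₋₁ + qₖ₋₂ (with p₋₁=1, p₋₂=0, q₋₁=0, q₋₂=1):
  k=0: a=14, p=14, q=1
  k=1: a=12, p=169, q=12
  k=2: a=1, p=183, q=13
  k=3: a=6, p=1267, q=90

1267/90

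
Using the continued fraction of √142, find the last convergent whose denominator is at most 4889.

√142 = [11; 1, 10, 1, 22, …] (period length 4).
Convergents:
  p_0/q_0 = 11/1
  p_1/q_1 = 12/1
  p_2/q_2 = 131/11
  p_3/q_3 = 143/12
  p_4/q_4 = 3277/275
  p_5/q_5 = 3420/287
  p_6/q_6 = 37477/3145
  p_7/q_7 = 40897/3432
  p_8/q_8 = 937211/78649
q_7 = 3432 ≤ 4889 < 78649 = q_8, so the answer is 40897/3432.

40897/3432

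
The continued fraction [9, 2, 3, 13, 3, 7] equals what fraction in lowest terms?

19756/2095

Using pₖ = aₖpₖ₋₁ + pₖ₋₂ and qₖ = aₖqₖ₋₁ + qₖ₋₂:
  k=0: a=9, p=9, q=1
  k=1: a=2, p=19, q=2
  k=2: a=3, p=66, q=7
  k=3: a=13, p=877, q=93
  k=4: a=3, p=2697, q=286
  k=5: a=7, p=19756, q=2095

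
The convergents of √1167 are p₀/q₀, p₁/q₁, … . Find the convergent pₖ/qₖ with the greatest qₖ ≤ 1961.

√1167 = [34; 6, 5, 11, 5, 6, 68, …] (period length 6).
Convergents:
  p_0/q_0 = 34/1
  p_1/q_1 = 205/6
  p_2/q_2 = 1059/31
  p_3/q_3 = 11854/347
  p_4/q_4 = 60329/1766
  p_5/q_5 = 373828/10943
q_4 = 1766 ≤ 1961 < 10943 = q_5, so the answer is 60329/1766.

60329/1766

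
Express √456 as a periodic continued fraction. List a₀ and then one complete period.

a₀ = ⌊√456⌋ = 21.
With m₀=0, d₀=1 and mₖ₊₁ = dₖaₖ − mₖ, dₖ₊₁ = (n − mₖ₊₁²)/dₖ, aₖ₊₁ = ⌊(a₀+mₖ₊₁)/dₖ₊₁⌋:
  k=1: m=21, d=15, a=2
  k=2: m=9, d=25, a=1
  k=3: m=16, d=8, a=4
  k=4: m=16, d=25, a=1
  k=5: m=9, d=15, a=2
  k=6: m=21, d=1, a=42
d=1 and a=2a₀=42 at k=6, so the next step gives (m, d) = (21, 15) again — its k=1 value — and the period has length 6.

[21; 2, 1, 4, 1, 2, 42]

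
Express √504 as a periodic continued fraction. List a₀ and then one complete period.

a₀ = ⌊√504⌋ = 22.
With m₀=0, d₀=1 and mₖ₊₁ = dₖaₖ − mₖ, dₖ₊₁ = (n − mₖ₊₁²)/dₖ, aₖ₊₁ = ⌊(a₀+mₖ₊₁)/dₖ₊₁⌋:
  k=1: m=22, d=20, a=2
  k=2: m=18, d=9, a=4
  k=3: m=18, d=20, a=2
  k=4: m=22, d=1, a=44
d=1 and a=2a₀=44 at k=4, so the next step gives (m, d) = (22, 20) again — its k=1 value — and the period has length 4.

[22; 2, 4, 2, 44]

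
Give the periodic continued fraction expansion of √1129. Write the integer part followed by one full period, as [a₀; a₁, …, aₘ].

a₀ = ⌊√1129⌋ = 33.

[33; 1, 1, 1, 1, 66]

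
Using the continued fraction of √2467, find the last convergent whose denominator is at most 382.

14851/299

√2467 = [49; 1, 2, 49, 2, 1, 98, …] (period length 6).
Convergents:
  p_0/q_0 = 49/1
  p_1/q_1 = 50/1
  p_2/q_2 = 149/3
  p_3/q_3 = 7351/148
  p_4/q_4 = 14851/299
  p_5/q_5 = 22202/447
q_4 = 299 ≤ 382 < 447 = q_5, so the answer is 14851/299.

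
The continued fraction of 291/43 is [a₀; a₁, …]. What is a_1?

1

291 = 6·43 + 33   →  a_0 = 6
43 = 1·33 + 10   →  a_1 = 1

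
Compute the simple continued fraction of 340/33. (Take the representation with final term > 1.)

[10; 3, 3, 3]

340 = 10*33 + 10
33 = 3*10 + 3
10 = 3*3 + 1
3 = 3*1 + 0  (stop)
So 340/33 = [10; 3, 3, 3].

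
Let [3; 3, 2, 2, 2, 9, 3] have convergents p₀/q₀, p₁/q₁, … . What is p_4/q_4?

Using pₖ = aₖpₖ₋₁ + pₖ₋₂, qₖ = aₖqₖ₋₁ + qₖ₋₂ (with p₋₁=1, p₋₂=0, q₋₁=0, q₋₂=1):
  k=0: a=3, p=3, q=1
  k=1: a=3, p=10, q=3
  k=2: a=2, p=23, q=7
  k=3: a=2, p=56, q=17
  k=4: a=2, p=135, q=41

135/41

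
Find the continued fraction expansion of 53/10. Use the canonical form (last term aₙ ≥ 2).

[5; 3, 3]

53 = 5·10 + 3
10 = 3·3 + 1
3 = 3·1 + 0  (stop)
So 53/10 = [5; 3, 3].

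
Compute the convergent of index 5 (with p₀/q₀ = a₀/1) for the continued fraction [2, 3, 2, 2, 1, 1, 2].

Using pₖ = aₖpₖ₋₁ + pₖ₋₂, qₖ = aₖqₖ₋₁ + qₖ₋₂ (with p₋₁=1, p₋₂=0, q₋₁=0, q₋₂=1):
  k=0: a=2, p=2, q=1
  k=1: a=3, p=7, q=3
  k=2: a=2, p=16, q=7
  k=3: a=2, p=39, q=17
  k=4: a=1, p=55, q=24
  k=5: a=1, p=94, q=41

94/41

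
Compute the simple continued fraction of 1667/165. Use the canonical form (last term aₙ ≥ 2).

[10; 9, 1, 2, 2, 2]

1667 = 10×165 + 17
165 = 9×17 + 12
17 = 1×12 + 5
12 = 2×5 + 2
5 = 2×2 + 1
2 = 2×1 + 0  (stop)
So 1667/165 = [10; 9, 1, 2, 2, 2].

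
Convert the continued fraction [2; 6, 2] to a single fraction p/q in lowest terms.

28/13

Fold from the inside: start with 2/1.
  6 + 1/2 = 13/2
  2 + 2/13 = 28/13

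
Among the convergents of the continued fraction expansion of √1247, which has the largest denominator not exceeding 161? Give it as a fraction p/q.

√1247 = [35; 3, 5, 9, 1, 9, 5, 3, 70, …] (period length 8).
Convergents:
  p_0/q_0 = 35/1
  p_1/q_1 = 106/3
  p_2/q_2 = 565/16
  p_3/q_3 = 5191/147
  p_4/q_4 = 5756/163
q_3 = 147 ≤ 161 < 163 = q_4, so the answer is 5191/147.

5191/147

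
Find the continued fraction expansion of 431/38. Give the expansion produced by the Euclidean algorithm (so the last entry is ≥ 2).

431 = 11*38 + 13
38 = 2*13 + 12
13 = 1*12 + 1
12 = 12*1 + 0  (stop)
So 431/38 = [11; 2, 1, 12].

[11; 2, 1, 12]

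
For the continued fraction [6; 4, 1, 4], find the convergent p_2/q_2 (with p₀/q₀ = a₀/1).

31/5

Using pₖ = aₖpₖ₋₁ + pₖ₋₂, qₖ = aₖqₖ₋₁ + qₖ₋₂ (with p₋₁=1, p₋₂=0, q₋₁=0, q₋₂=1):
  k=0: a=6, p=6, q=1
  k=1: a=4, p=25, q=4
  k=2: a=1, p=31, q=5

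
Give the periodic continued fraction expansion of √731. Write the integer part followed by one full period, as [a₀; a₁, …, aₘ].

[27; 27, 54]

a₀ = ⌊√731⌋ = 27.
With m₀=0, d₀=1 and mₖ₊₁ = dₖaₖ − mₖ, dₖ₊₁ = (n − mₖ₊₁²)/dₖ, aₖ₊₁ = ⌊(a₀+mₖ₊₁)/dₖ₊₁⌋:
  k=1: m=27, d=2, a=27
  k=2: m=27, d=1, a=54
d=1 and a=2a₀=54 at k=2, so the next step gives (m, d) = (27, 2) again — its k=1 value — and the period has length 2.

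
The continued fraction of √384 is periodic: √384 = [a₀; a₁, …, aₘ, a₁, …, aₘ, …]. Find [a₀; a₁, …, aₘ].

a₀ = ⌊√384⌋ = 19.
With m₀=0, d₀=1 and mₖ₊₁ = dₖaₖ − mₖ, dₖ₊₁ = (n − mₖ₊₁²)/dₖ, aₖ₊₁ = ⌊(a₀+mₖ₊₁)/dₖ₊₁⌋:
  k=1: m=19, d=23, a=1
  k=2: m=4, d=16, a=1
  k=3: m=12, d=15, a=2
  k=4: m=18, d=4, a=9
  k=5: m=18, d=15, a=2
  k=6: m=12, d=16, a=1
  k=7: m=4, d=23, a=1
  k=8: m=19, d=1, a=38
d=1 and a=2a₀=38 at k=8, so the next step gives (m, d) = (19, 23) again — its k=1 value — and the period has length 8.

[19; 1, 1, 2, 9, 2, 1, 1, 38]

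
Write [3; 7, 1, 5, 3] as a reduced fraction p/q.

466/149

Using pₖ = aₖpₖ₋₁ + pₖ₋₂ and qₖ = aₖqₖ₋₁ + qₖ₋₂:
  k=0: a=3, p=3, q=1
  k=1: a=7, p=22, q=7
  k=2: a=1, p=25, q=8
  k=3: a=5, p=147, q=47
  k=4: a=3, p=466, q=149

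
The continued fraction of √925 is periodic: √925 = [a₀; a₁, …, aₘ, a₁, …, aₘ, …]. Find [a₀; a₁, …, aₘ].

[30; 2, 2, 2, 2, 60]

a₀ = ⌊√925⌋ = 30.
With m₀=0, d₀=1 and mₖ₊₁ = dₖaₖ − mₖ, dₖ₊₁ = (n − mₖ₊₁²)/dₖ, aₖ₊₁ = ⌊(a₀+mₖ₊₁)/dₖ₊₁⌋:
  k=1: m=30, d=25, a=2
  k=2: m=20, d=21, a=2
  k=3: m=22, d=21, a=2
  k=4: m=20, d=25, a=2
  k=5: m=30, d=1, a=60
d=1 and a=2a₀=60 at k=5, so the next step gives (m, d) = (30, 25) again — its k=1 value — and the period has length 5.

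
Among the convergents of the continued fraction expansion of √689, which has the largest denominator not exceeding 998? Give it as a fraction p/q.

√689 = [26; 4, 52, …] (period length 2).
Convergents:
  p_0/q_0 = 26/1
  p_1/q_1 = 105/4
  p_2/q_2 = 5486/209
  p_3/q_3 = 22049/840
  p_4/q_4 = 1152034/43889
q_3 = 840 ≤ 998 < 43889 = q_4, so the answer is 22049/840.

22049/840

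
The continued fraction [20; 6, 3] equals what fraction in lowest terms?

Fold from the inside: start with 3/1.
  6 + 1/3 = 19/3
  20 + 3/19 = 383/19

383/19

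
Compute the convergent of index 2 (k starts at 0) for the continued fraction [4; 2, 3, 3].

Using pₖ = aₖpₖ₋₁ + pₖ₋₂, qₖ = aₖqₖ₋₁ + qₖ₋₂ (with p₋₁=1, p₋₂=0, q₋₁=0, q₋₂=1):
  k=0: a=4, p=4, q=1
  k=1: a=2, p=9, q=2
  k=2: a=3, p=31, q=7

31/7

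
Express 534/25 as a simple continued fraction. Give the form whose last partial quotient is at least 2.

[21; 2, 1, 3, 2]

534 = 21·25 + 9
25 = 2·9 + 7
9 = 1·7 + 2
7 = 3·2 + 1
2 = 2·1 + 0  (stop)
So 534/25 = [21; 2, 1, 3, 2].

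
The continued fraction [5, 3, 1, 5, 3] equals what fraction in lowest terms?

Fold from the inside: start with 3/1.
  5 + 1/3 = 16/3
  1 + 3/16 = 19/16
  3 + 16/19 = 73/19
  5 + 19/73 = 384/73

384/73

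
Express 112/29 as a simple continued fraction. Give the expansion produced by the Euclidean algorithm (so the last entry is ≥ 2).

[3; 1, 6, 4]

112 = 3·29 + 25
29 = 1·25 + 4
25 = 6·4 + 1
4 = 4·1 + 0  (stop)
So 112/29 = [3; 1, 6, 4].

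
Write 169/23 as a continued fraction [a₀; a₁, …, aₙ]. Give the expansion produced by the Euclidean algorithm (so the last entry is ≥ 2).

169 = 7×23 + 8
23 = 2×8 + 7
8 = 1×7 + 1
7 = 7×1 + 0  (stop)
So 169/23 = [7; 2, 1, 7].

[7; 2, 1, 7]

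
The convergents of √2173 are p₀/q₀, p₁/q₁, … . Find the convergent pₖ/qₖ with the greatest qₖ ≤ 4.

140/3

√2173 = [46; 1, 1, 1, 1, 1, 1, 92, …] (period length 7).
Convergents:
  p_0/q_0 = 46/1
  p_1/q_1 = 47/1
  p_2/q_2 = 93/2
  p_3/q_3 = 140/3
  p_4/q_4 = 233/5
q_3 = 3 ≤ 4 < 5 = q_4, so the answer is 140/3.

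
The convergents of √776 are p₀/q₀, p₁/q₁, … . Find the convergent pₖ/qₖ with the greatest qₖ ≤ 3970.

√776 = [27; 1, 5, 1, 54, …] (period length 4).
Convergents:
  p_0/q_0 = 27/1
  p_1/q_1 = 28/1
  p_2/q_2 = 167/6
  p_3/q_3 = 195/7
  p_4/q_4 = 10697/384
  p_5/q_5 = 10892/391
  p_6/q_6 = 65157/2339
  p_7/q_7 = 76049/2730
  p_8/q_8 = 4171803/149759
q_7 = 2730 ≤ 3970 < 149759 = q_8, so the answer is 76049/2730.

76049/2730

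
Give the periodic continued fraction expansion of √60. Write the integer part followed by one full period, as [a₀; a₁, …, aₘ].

a₀ = ⌊√60⌋ = 7.
With m₀=0, d₀=1 and mₖ₊₁ = dₖaₖ − mₖ, dₖ₊₁ = (n − mₖ₊₁²)/dₖ, aₖ₊₁ = ⌊(a₀+mₖ₊₁)/dₖ₊₁⌋:
  k=1: m=7, d=11, a=1
  k=2: m=4, d=4, a=2
  k=3: m=4, d=11, a=1
  k=4: m=7, d=1, a=14
d=1 and a=2a₀=14 at k=4, so the next step gives (m, d) = (7, 11) again — its k=1 value — and the period has length 4.

[7; 1, 2, 1, 14]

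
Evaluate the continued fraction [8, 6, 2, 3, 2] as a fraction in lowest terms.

840/103

Fold from the inside: start with 2/1.
  3 + 1/2 = 7/2
  2 + 2/7 = 16/7
  6 + 7/16 = 103/16
  8 + 16/103 = 840/103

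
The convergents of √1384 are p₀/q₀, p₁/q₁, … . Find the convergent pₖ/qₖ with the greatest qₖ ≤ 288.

3497/94

√1384 = [37; 4, 1, 17, 1, 4, 74, …] (period length 6).
Convergents:
  p_0/q_0 = 37/1
  p_1/q_1 = 149/4
  p_2/q_2 = 186/5
  p_3/q_3 = 3311/89
  p_4/q_4 = 3497/94
  p_5/q_5 = 17299/465
q_4 = 94 ≤ 288 < 465 = q_5, so the answer is 3497/94.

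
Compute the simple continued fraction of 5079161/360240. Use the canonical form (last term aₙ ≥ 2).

5079161 = 14·360240 + 35801
360240 = 10·35801 + 2230
35801 = 16·2230 + 121
2230 = 18·121 + 52
121 = 2·52 + 17
52 = 3·17 + 1
17 = 17·1 + 0  (stop)
So 5079161/360240 = [14; 10, 16, 18, 2, 3, 17].

[14; 10, 16, 18, 2, 3, 17]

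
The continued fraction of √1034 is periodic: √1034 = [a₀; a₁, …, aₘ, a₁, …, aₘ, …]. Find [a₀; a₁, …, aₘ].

[32; 6, 2, 2, 2, 6, 64]

a₀ = ⌊√1034⌋ = 32.
With m₀=0, d₀=1 and mₖ₊₁ = dₖaₖ − mₖ, dₖ₊₁ = (n − mₖ₊₁²)/dₖ, aₖ₊₁ = ⌊(a₀+mₖ₊₁)/dₖ₊₁⌋:
  k=1: m=32, d=10, a=6
  k=2: m=28, d=25, a=2
  k=3: m=22, d=22, a=2
  k=4: m=22, d=25, a=2
  k=5: m=28, d=10, a=6
  k=6: m=32, d=1, a=64
d=1 and a=2a₀=64 at k=6, so the next step gives (m, d) = (32, 10) again — its k=1 value — and the period has length 6.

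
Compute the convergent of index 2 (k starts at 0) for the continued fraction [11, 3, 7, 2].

249/22

Using pₖ = aₖpₖ₋₁ + pₖ₋₂, qₖ = aₖqₖ₋₁ + qₖ₋₂ (with p₋₁=1, p₋₂=0, q₋₁=0, q₋₂=1):
  k=0: a=11, p=11, q=1
  k=1: a=3, p=34, q=3
  k=2: a=7, p=249, q=22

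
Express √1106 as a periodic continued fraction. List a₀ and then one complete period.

a₀ = ⌊√1106⌋ = 33.
With m₀=0, d₀=1 and mₖ₊₁ = dₖaₖ − mₖ, dₖ₊₁ = (n − mₖ₊₁²)/dₖ, aₖ₊₁ = ⌊(a₀+mₖ₊₁)/dₖ₊₁⌋:
  k=1: m=33, d=17, a=3
  k=2: m=18, d=46, a=1
  k=3: m=28, d=7, a=8
  k=4: m=28, d=46, a=1
  k=5: m=18, d=17, a=3
  k=6: m=33, d=1, a=66
d=1 and a=2a₀=66 at k=6, so the next step gives (m, d) = (33, 17) again — its k=1 value — and the period has length 6.

[33; 3, 1, 8, 1, 3, 66]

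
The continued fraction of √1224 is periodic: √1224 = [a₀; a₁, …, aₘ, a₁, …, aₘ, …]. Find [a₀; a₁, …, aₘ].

a₀ = ⌊√1224⌋ = 34.
With m₀=0, d₀=1 and mₖ₊₁ = dₖaₖ − mₖ, dₖ₊₁ = (n − mₖ₊₁²)/dₖ, aₖ₊₁ = ⌊(a₀+mₖ₊₁)/dₖ₊₁⌋:
  k=1: m=34, d=68, a=1
  k=2: m=34, d=1, a=68
d=1 and a=2a₀=68 at k=2, so the next step gives (m, d) = (34, 68) again — its k=1 value — and the period has length 2.

[34; 1, 68]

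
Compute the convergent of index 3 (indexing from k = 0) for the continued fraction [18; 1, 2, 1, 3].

75/4

Using pₖ = aₖpₖ₋₁ + pₖ₋₂, qₖ = aₖqₖ₋₁ + qₖ₋₂ (with p₋₁=1, p₋₂=0, q₋₁=0, q₋₂=1):
  k=0: a=18, p=18, q=1
  k=1: a=1, p=19, q=1
  k=2: a=2, p=56, q=3
  k=3: a=1, p=75, q=4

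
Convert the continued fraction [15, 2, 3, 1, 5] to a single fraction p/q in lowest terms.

Fold from the inside: start with 5/1.
  1 + 1/5 = 6/5
  3 + 5/6 = 23/6
  2 + 6/23 = 52/23
  15 + 23/52 = 803/52

803/52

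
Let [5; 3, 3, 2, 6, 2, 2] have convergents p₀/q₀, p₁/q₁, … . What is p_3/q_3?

122/23

Using pₖ = aₖpₖ₋₁ + pₖ₋₂, qₖ = aₖqₖ₋₁ + qₖ₋₂ (with p₋₁=1, p₋₂=0, q₋₁=0, q₋₂=1):
  k=0: a=5, p=5, q=1
  k=1: a=3, p=16, q=3
  k=2: a=3, p=53, q=10
  k=3: a=2, p=122, q=23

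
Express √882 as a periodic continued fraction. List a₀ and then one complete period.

a₀ = ⌊√882⌋ = 29.
With m₀=0, d₀=1 and mₖ₊₁ = dₖaₖ − mₖ, dₖ₊₁ = (n − mₖ₊₁²)/dₖ, aₖ₊₁ = ⌊(a₀+mₖ₊₁)/dₖ₊₁⌋:
  k=1: m=29, d=41, a=1
  k=2: m=12, d=18, a=2
  k=3: m=24, d=17, a=3
  k=4: m=27, d=9, a=6
  k=5: m=27, d=17, a=3
  k=6: m=24, d=18, a=2
  k=7: m=12, d=41, a=1
  k=8: m=29, d=1, a=58
d=1 and a=2a₀=58 at k=8, so the next step gives (m, d) = (29, 41) again — its k=1 value — and the period has length 8.

[29; 1, 2, 3, 6, 3, 2, 1, 58]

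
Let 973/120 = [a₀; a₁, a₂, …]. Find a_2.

973 = 8·120 + 13   →  a_0 = 8
120 = 9·13 + 3   →  a_1 = 9
13 = 4·3 + 1   →  a_2 = 4

4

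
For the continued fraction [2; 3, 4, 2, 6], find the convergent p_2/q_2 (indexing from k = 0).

Using pₖ = aₖpₖ₋₁ + pₖ₋₂, qₖ = aₖqₖ₋₁ + qₖ₋₂ (with p₋₁=1, p₋₂=0, q₋₁=0, q₋₂=1):
  k=0: a=2, p=2, q=1
  k=1: a=3, p=7, q=3
  k=2: a=4, p=30, q=13

30/13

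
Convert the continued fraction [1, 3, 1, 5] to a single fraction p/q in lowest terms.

29/23

Using pₖ = aₖpₖ₋₁ + pₖ₋₂ and qₖ = aₖqₖ₋₁ + qₖ₋₂:
  k=0: a=1, p=1, q=1
  k=1: a=3, p=4, q=3
  k=2: a=1, p=5, q=4
  k=3: a=5, p=29, q=23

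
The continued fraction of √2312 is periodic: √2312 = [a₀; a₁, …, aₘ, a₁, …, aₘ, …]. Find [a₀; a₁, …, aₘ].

a₀ = ⌊√2312⌋ = 48.
With m₀=0, d₀=1 and mₖ₊₁ = dₖaₖ − mₖ, dₖ₊₁ = (n − mₖ₊₁²)/dₖ, aₖ₊₁ = ⌊(a₀+mₖ₊₁)/dₖ₊₁⌋:
  k=1: m=48, d=8, a=12
  k=2: m=48, d=1, a=96
d=1 and a=2a₀=96 at k=2, so the next step gives (m, d) = (48, 8) again — its k=1 value — and the period has length 2.

[48; 12, 96]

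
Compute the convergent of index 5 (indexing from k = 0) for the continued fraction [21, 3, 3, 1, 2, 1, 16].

Using pₖ = aₖpₖ₋₁ + pₖ₋₂, qₖ = aₖqₖ₋₁ + qₖ₋₂ (with p₋₁=1, p₋₂=0, q₋₁=0, q₋₂=1):
  k=0: a=21, p=21, q=1
  k=1: a=3, p=64, q=3
  k=2: a=3, p=213, q=10
  k=3: a=1, p=277, q=13
  k=4: a=2, p=767, q=36
  k=5: a=1, p=1044, q=49

1044/49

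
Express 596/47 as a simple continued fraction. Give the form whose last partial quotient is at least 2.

596 = 12×47 + 32
47 = 1×32 + 15
32 = 2×15 + 2
15 = 7×2 + 1
2 = 2×1 + 0  (stop)
So 596/47 = [12; 1, 2, 7, 2].

[12; 1, 2, 7, 2]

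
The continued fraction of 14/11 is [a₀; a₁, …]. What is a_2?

14 = 1·11 + 3   →  a_0 = 1
11 = 3·3 + 2   →  a_1 = 3
3 = 1·2 + 1   →  a_2 = 1

1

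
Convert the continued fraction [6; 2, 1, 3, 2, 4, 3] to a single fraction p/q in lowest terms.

Using pₖ = aₖpₖ₋₁ + pₖ₋₂ and qₖ = aₖqₖ₋₁ + qₖ₋₂:
  k=0: a=6, p=6, q=1
  k=1: a=2, p=13, q=2
  k=2: a=1, p=19, q=3
  k=3: a=3, p=70, q=11
  k=4: a=2, p=159, q=25
  k=5: a=4, p=706, q=111
  k=6: a=3, p=2277, q=358

2277/358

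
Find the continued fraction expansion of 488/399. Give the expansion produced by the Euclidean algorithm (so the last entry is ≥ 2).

[1; 4, 2, 14, 3]

488 = 1×399 + 89
399 = 4×89 + 43
89 = 2×43 + 3
43 = 14×3 + 1
3 = 3×1 + 0  (stop)
So 488/399 = [1; 4, 2, 14, 3].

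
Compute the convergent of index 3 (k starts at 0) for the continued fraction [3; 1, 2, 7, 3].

Using pₖ = aₖpₖ₋₁ + pₖ₋₂, qₖ = aₖqₖ₋₁ + qₖ₋₂ (with p₋₁=1, p₋₂=0, q₋₁=0, q₋₂=1):
  k=0: a=3, p=3, q=1
  k=1: a=1, p=4, q=1
  k=2: a=2, p=11, q=3
  k=3: a=7, p=81, q=22

81/22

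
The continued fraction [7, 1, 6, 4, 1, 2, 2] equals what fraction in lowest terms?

1871/238

Using pₖ = aₖpₖ₋₁ + pₖ₋₂ and qₖ = aₖqₖ₋₁ + qₖ₋₂:
  k=0: a=7, p=7, q=1
  k=1: a=1, p=8, q=1
  k=2: a=6, p=55, q=7
  k=3: a=4, p=228, q=29
  k=4: a=1, p=283, q=36
  k=5: a=2, p=794, q=101
  k=6: a=2, p=1871, q=238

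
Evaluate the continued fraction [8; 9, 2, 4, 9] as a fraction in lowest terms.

Fold from the inside: start with 9/1.
  4 + 1/9 = 37/9
  2 + 9/37 = 83/37
  9 + 37/83 = 784/83
  8 + 83/784 = 6355/784

6355/784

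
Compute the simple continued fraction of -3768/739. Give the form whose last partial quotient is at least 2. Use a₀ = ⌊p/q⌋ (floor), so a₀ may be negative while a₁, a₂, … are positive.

[-6; 1, 9, 8, 9]

-3768 = -6×739 + 666
739 = 1×666 + 73
666 = 9×73 + 9
73 = 8×9 + 1
9 = 9×1 + 0  (stop)
So -3768/739 = [-6; 1, 9, 8, 9].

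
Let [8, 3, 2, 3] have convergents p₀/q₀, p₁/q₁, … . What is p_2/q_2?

58/7

Using pₖ = aₖpₖ₋₁ + pₖ₋₂, qₖ = aₖqₖ₋₁ + qₖ₋₂ (with p₋₁=1, p₋₂=0, q₋₁=0, q₋₂=1):
  k=0: a=8, p=8, q=1
  k=1: a=3, p=25, q=3
  k=2: a=2, p=58, q=7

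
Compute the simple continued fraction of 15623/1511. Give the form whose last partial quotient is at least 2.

[10; 2, 1, 17, 3, 9]

15623 = 10*1511 + 513
1511 = 2*513 + 485
513 = 1*485 + 28
485 = 17*28 + 9
28 = 3*9 + 1
9 = 9*1 + 0  (stop)
So 15623/1511 = [10; 2, 1, 17, 3, 9].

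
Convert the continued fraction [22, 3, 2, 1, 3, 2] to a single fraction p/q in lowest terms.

1873/84

Fold from the inside: start with 2/1.
  3 + 1/2 = 7/2
  1 + 2/7 = 9/7
  2 + 7/9 = 25/9
  3 + 9/25 = 84/25
  22 + 25/84 = 1873/84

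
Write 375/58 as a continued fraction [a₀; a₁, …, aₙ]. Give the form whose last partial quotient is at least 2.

375 = 6*58 + 27
58 = 2*27 + 4
27 = 6*4 + 3
4 = 1*3 + 1
3 = 3*1 + 0  (stop)
So 375/58 = [6; 2, 6, 1, 3].

[6; 2, 6, 1, 3]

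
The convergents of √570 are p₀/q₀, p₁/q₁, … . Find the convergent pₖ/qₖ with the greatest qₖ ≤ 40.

191/8

√570 = [23; 1, 6, 1, 46, …] (period length 4).
Convergents:
  p_0/q_0 = 23/1
  p_1/q_1 = 24/1
  p_2/q_2 = 167/7
  p_3/q_3 = 191/8
  p_4/q_4 = 8953/375
q_3 = 8 ≤ 40 < 375 = q_4, so the answer is 191/8.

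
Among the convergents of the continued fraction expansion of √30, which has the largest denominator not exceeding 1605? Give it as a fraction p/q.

√30 = [5; 2, 10, …] (period length 2).
Convergents:
  p_0/q_0 = 5/1
  p_1/q_1 = 11/2
  p_2/q_2 = 115/21
  p_3/q_3 = 241/44
  p_4/q_4 = 2525/461
  p_5/q_5 = 5291/966
  p_6/q_6 = 55435/10121
q_5 = 966 ≤ 1605 < 10121 = q_6, so the answer is 5291/966.

5291/966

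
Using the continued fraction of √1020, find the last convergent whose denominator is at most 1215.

32672/1023

√1020 = [31; 1, 14, 1, 62, …] (period length 4).
Convergents:
  p_0/q_0 = 31/1
  p_1/q_1 = 32/1
  p_2/q_2 = 479/15
  p_3/q_3 = 511/16
  p_4/q_4 = 32161/1007
  p_5/q_5 = 32672/1023
  p_6/q_6 = 489569/15329
q_5 = 1023 ≤ 1215 < 15329 = q_6, so the answer is 32672/1023.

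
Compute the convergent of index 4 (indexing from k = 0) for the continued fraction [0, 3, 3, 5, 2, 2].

35/116

Using pₖ = aₖpₖ₋₁ + pₖ₋₂, qₖ = aₖqₖ₋₁ + qₖ₋₂ (with p₋₁=1, p₋₂=0, q₋₁=0, q₋₂=1):
  k=0: a=0, p=0, q=1
  k=1: a=3, p=1, q=3
  k=2: a=3, p=3, q=10
  k=3: a=5, p=16, q=53
  k=4: a=2, p=35, q=116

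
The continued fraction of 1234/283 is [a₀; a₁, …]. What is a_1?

1234 = 4·283 + 102   →  a_0 = 4
283 = 2·102 + 79   →  a_1 = 2

2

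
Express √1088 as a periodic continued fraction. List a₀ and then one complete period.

a₀ = ⌊√1088⌋ = 32.
With m₀=0, d₀=1 and mₖ₊₁ = dₖaₖ − mₖ, dₖ₊₁ = (n − mₖ₊₁²)/dₖ, aₖ₊₁ = ⌊(a₀+mₖ₊₁)/dₖ₊₁⌋:
  k=1: m=32, d=64, a=1
  k=2: m=32, d=1, a=64
d=1 and a=2a₀=64 at k=2, so the next step gives (m, d) = (32, 64) again — its k=1 value — and the period has length 2.

[32; 1, 64]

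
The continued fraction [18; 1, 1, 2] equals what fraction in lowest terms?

93/5

Using pₖ = aₖpₖ₋₁ + pₖ₋₂ and qₖ = aₖqₖ₋₁ + qₖ₋₂:
  k=0: a=18, p=18, q=1
  k=1: a=1, p=19, q=1
  k=2: a=1, p=37, q=2
  k=3: a=2, p=93, q=5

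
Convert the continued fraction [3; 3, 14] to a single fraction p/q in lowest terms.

Using pₖ = aₖpₖ₋₁ + pₖ₋₂ and qₖ = aₖqₖ₋₁ + qₖ₋₂:
  k=0: a=3, p=3, q=1
  k=1: a=3, p=10, q=3
  k=2: a=14, p=143, q=43

143/43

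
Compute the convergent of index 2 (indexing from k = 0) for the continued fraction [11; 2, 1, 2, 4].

Using pₖ = aₖpₖ₋₁ + pₖ₋₂, qₖ = aₖqₖ₋₁ + qₖ₋₂ (with p₋₁=1, p₋₂=0, q₋₁=0, q₋₂=1):
  k=0: a=11, p=11, q=1
  k=1: a=2, p=23, q=2
  k=2: a=1, p=34, q=3

34/3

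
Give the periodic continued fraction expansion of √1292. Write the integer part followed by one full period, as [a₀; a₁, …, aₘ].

a₀ = ⌊√1292⌋ = 35.
With m₀=0, d₀=1 and mₖ₊₁ = dₖaₖ − mₖ, dₖ₊₁ = (n − mₖ₊₁²)/dₖ, aₖ₊₁ = ⌊(a₀+mₖ₊₁)/dₖ₊₁⌋:
  k=1: m=35, d=67, a=1
  k=2: m=32, d=4, a=16
  k=3: m=32, d=67, a=1
  k=4: m=35, d=1, a=70
d=1 and a=2a₀=70 at k=4, so the next step gives (m, d) = (35, 67) again — its k=1 value — and the period has length 4.

[35; 1, 16, 1, 70]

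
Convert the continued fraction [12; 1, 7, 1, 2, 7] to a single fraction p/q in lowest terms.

2461/191

Fold from the inside: start with 7/1.
  2 + 1/7 = 15/7
  1 + 7/15 = 22/15
  7 + 15/22 = 169/22
  1 + 22/169 = 191/169
  12 + 169/191 = 2461/191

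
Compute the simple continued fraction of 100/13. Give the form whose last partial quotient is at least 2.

[7; 1, 2, 4]

100 = 7×13 + 9
13 = 1×9 + 4
9 = 2×4 + 1
4 = 4×1 + 0  (stop)
So 100/13 = [7; 1, 2, 4].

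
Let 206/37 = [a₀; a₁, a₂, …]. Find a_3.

206 = 5·37 + 21   →  a_0 = 5
37 = 1·21 + 16   →  a_1 = 1
21 = 1·16 + 5   →  a_2 = 1
16 = 3·5 + 1   →  a_3 = 3

3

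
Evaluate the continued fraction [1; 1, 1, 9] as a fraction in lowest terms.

29/19

Using pₖ = aₖpₖ₋₁ + pₖ₋₂ and qₖ = aₖqₖ₋₁ + qₖ₋₂:
  k=0: a=1, p=1, q=1
  k=1: a=1, p=2, q=1
  k=2: a=1, p=3, q=2
  k=3: a=9, p=29, q=19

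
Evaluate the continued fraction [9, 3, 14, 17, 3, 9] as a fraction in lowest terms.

195269/20939

Using pₖ = aₖpₖ₋₁ + pₖ₋₂ and qₖ = aₖqₖ₋₁ + qₖ₋₂:
  k=0: a=9, p=9, q=1
  k=1: a=3, p=28, q=3
  k=2: a=14, p=401, q=43
  k=3: a=17, p=6845, q=734
  k=4: a=3, p=20936, q=2245
  k=5: a=9, p=195269, q=20939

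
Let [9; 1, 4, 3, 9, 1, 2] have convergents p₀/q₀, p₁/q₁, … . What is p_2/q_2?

49/5

Using pₖ = aₖpₖ₋₁ + pₖ₋₂, qₖ = aₖqₖ₋₁ + qₖ₋₂ (with p₋₁=1, p₋₂=0, q₋₁=0, q₋₂=1):
  k=0: a=9, p=9, q=1
  k=1: a=1, p=10, q=1
  k=2: a=4, p=49, q=5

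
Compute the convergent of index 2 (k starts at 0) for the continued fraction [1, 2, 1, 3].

4/3

Using pₖ = aₖpₖ₋₁ + pₖ₋₂, qₖ = aₖqₖ₋₁ + qₖ₋₂ (with p₋₁=1, p₋₂=0, q₋₁=0, q₋₂=1):
  k=0: a=1, p=1, q=1
  k=1: a=2, p=3, q=2
  k=2: a=1, p=4, q=3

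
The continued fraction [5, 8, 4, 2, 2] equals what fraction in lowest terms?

927/181

Fold from the inside: start with 2/1.
  2 + 1/2 = 5/2
  4 + 2/5 = 22/5
  8 + 5/22 = 181/22
  5 + 22/181 = 927/181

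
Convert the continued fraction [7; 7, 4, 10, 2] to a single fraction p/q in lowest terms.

4447/623

Using pₖ = aₖpₖ₋₁ + pₖ₋₂ and qₖ = aₖqₖ₋₁ + qₖ₋₂:
  k=0: a=7, p=7, q=1
  k=1: a=7, p=50, q=7
  k=2: a=4, p=207, q=29
  k=3: a=10, p=2120, q=297
  k=4: a=2, p=4447, q=623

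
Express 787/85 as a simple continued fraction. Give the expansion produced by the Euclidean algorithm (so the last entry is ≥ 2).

[9; 3, 1, 6, 3]

787 = 9·85 + 22
85 = 3·22 + 19
22 = 1·19 + 3
19 = 6·3 + 1
3 = 3·1 + 0  (stop)
So 787/85 = [9; 3, 1, 6, 3].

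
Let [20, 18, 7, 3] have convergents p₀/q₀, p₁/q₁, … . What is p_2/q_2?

2547/127

Using pₖ = aₖpₖ₋₁ + pₖ₋₂, qₖ = aₖqₖ₋₁ + qₖ₋₂ (with p₋₁=1, p₋₂=0, q₋₁=0, q₋₂=1):
  k=0: a=20, p=20, q=1
  k=1: a=18, p=361, q=18
  k=2: a=7, p=2547, q=127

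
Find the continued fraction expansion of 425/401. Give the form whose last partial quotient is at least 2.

425 = 1·401 + 24
401 = 16·24 + 17
24 = 1·17 + 7
17 = 2·7 + 3
7 = 2·3 + 1
3 = 3·1 + 0  (stop)
So 425/401 = [1; 16, 1, 2, 2, 3].

[1; 16, 1, 2, 2, 3]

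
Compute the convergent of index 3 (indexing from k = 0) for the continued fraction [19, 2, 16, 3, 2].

Using pₖ = aₖpₖ₋₁ + pₖ₋₂, qₖ = aₖqₖ₋₁ + qₖ₋₂ (with p₋₁=1, p₋₂=0, q₋₁=0, q₋₂=1):
  k=0: a=19, p=19, q=1
  k=1: a=2, p=39, q=2
  k=2: a=16, p=643, q=33
  k=3: a=3, p=1968, q=101

1968/101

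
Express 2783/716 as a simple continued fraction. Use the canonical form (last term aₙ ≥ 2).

2783 = 3·716 + 635
716 = 1·635 + 81
635 = 7·81 + 68
81 = 1·68 + 13
68 = 5·13 + 3
13 = 4·3 + 1
3 = 3·1 + 0  (stop)
So 2783/716 = [3; 1, 7, 1, 5, 4, 3].

[3; 1, 7, 1, 5, 4, 3]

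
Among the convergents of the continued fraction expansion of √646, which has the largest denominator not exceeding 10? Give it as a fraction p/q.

127/5

√646 = [25; 2, 2, 2, 50, …] (period length 4).
Convergents:
  p_0/q_0 = 25/1
  p_1/q_1 = 51/2
  p_2/q_2 = 127/5
  p_3/q_3 = 305/12
q_2 = 5 ≤ 10 < 12 = q_3, so the answer is 127/5.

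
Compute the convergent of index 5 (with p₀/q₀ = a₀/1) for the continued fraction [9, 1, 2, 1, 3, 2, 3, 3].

331/34

Using pₖ = aₖpₖ₋₁ + pₖ₋₂, qₖ = aₖqₖ₋₁ + qₖ₋₂ (with p₋₁=1, p₋₂=0, q₋₁=0, q₋₂=1):
  k=0: a=9, p=9, q=1
  k=1: a=1, p=10, q=1
  k=2: a=2, p=29, q=3
  k=3: a=1, p=39, q=4
  k=4: a=3, p=146, q=15
  k=5: a=2, p=331, q=34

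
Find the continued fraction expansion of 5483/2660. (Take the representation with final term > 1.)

[2; 16, 3, 7, 2, 3]

5483 = 2*2660 + 163
2660 = 16*163 + 52
163 = 3*52 + 7
52 = 7*7 + 3
7 = 2*3 + 1
3 = 3*1 + 0  (stop)
So 5483/2660 = [2; 16, 3, 7, 2, 3].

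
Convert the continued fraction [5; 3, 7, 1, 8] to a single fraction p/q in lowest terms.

1181/222

Using pₖ = aₖpₖ₋₁ + pₖ₋₂ and qₖ = aₖqₖ₋₁ + qₖ₋₂:
  k=0: a=5, p=5, q=1
  k=1: a=3, p=16, q=3
  k=2: a=7, p=117, q=22
  k=3: a=1, p=133, q=25
  k=4: a=8, p=1181, q=222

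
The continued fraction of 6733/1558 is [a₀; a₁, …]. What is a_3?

6733 = 4·1558 + 501   →  a_0 = 4
1558 = 3·501 + 55   →  a_1 = 3
501 = 9·55 + 6   →  a_2 = 9
55 = 9·6 + 1   →  a_3 = 9

9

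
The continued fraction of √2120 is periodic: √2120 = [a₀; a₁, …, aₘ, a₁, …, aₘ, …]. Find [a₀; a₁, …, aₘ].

a₀ = ⌊√2120⌋ = 46.
With m₀=0, d₀=1 and mₖ₊₁ = dₖaₖ − mₖ, dₖ₊₁ = (n − mₖ₊₁²)/dₖ, aₖ₊₁ = ⌊(a₀+mₖ₊₁)/dₖ₊₁⌋:
  k=1: m=46, d=4, a=23
  k=2: m=46, d=1, a=92
d=1 and a=2a₀=92 at k=2, so the next step gives (m, d) = (46, 4) again — its k=1 value — and the period has length 2.

[46; 23, 92]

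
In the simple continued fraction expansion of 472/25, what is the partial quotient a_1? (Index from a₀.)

472 = 18·25 + 22   →  a_0 = 18
25 = 1·22 + 3   →  a_1 = 1

1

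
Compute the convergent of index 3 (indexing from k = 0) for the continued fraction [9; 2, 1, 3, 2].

Using pₖ = aₖpₖ₋₁ + pₖ₋₂, qₖ = aₖqₖ₋₁ + qₖ₋₂ (with p₋₁=1, p₋₂=0, q₋₁=0, q₋₂=1):
  k=0: a=9, p=9, q=1
  k=1: a=2, p=19, q=2
  k=2: a=1, p=28, q=3
  k=3: a=3, p=103, q=11

103/11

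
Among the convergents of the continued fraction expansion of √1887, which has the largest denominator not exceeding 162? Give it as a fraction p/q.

√1887 = [43; 2, 3, 1, 1, 1, 3, 2, 86, …] (period length 8).
Convergents:
  p_0/q_0 = 43/1
  p_1/q_1 = 87/2
  p_2/q_2 = 304/7
  p_3/q_3 = 391/9
  p_4/q_4 = 695/16
  p_5/q_5 = 1086/25
  p_6/q_6 = 3953/91
  p_7/q_7 = 8992/207
q_6 = 91 ≤ 162 < 207 = q_7, so the answer is 3953/91.

3953/91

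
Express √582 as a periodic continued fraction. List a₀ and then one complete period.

[24; 8, 48]

a₀ = ⌊√582⌋ = 24.
With m₀=0, d₀=1 and mₖ₊₁ = dₖaₖ − mₖ, dₖ₊₁ = (n − mₖ₊₁²)/dₖ, aₖ₊₁ = ⌊(a₀+mₖ₊₁)/dₖ₊₁⌋:
  k=1: m=24, d=6, a=8
  k=2: m=24, d=1, a=48
d=1 and a=2a₀=48 at k=2, so the next step gives (m, d) = (24, 6) again — its k=1 value — and the period has length 2.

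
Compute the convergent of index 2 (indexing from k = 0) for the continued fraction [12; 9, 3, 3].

Using pₖ = aₖpₖ₋₁ + pₖ₋₂, qₖ = aₖqₖ₋₁ + qₖ₋₂ (with p₋₁=1, p₋₂=0, q₋₁=0, q₋₂=1):
  k=0: a=12, p=12, q=1
  k=1: a=9, p=109, q=9
  k=2: a=3, p=339, q=28

339/28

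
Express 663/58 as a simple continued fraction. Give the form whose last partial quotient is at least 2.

663 = 11*58 + 25
58 = 2*25 + 8
25 = 3*8 + 1
8 = 8*1 + 0  (stop)
So 663/58 = [11; 2, 3, 8].

[11; 2, 3, 8]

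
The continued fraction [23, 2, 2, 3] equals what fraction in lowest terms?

398/17

Fold from the inside: start with 3/1.
  2 + 1/3 = 7/3
  2 + 3/7 = 17/7
  23 + 7/17 = 398/17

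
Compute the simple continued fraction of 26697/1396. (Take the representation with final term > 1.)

[19; 8, 14, 2, 2, 2]

26697 = 19*1396 + 173
1396 = 8*173 + 12
173 = 14*12 + 5
12 = 2*5 + 2
5 = 2*2 + 1
2 = 2*1 + 0  (stop)
So 26697/1396 = [19; 8, 14, 2, 2, 2].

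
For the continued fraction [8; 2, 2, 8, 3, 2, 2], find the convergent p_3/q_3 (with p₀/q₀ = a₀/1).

Using pₖ = aₖpₖ₋₁ + pₖ₋₂, qₖ = aₖqₖ₋₁ + qₖ₋₂ (with p₋₁=1, p₋₂=0, q₋₁=0, q₋₂=1):
  k=0: a=8, p=8, q=1
  k=1: a=2, p=17, q=2
  k=2: a=2, p=42, q=5
  k=3: a=8, p=353, q=42

353/42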